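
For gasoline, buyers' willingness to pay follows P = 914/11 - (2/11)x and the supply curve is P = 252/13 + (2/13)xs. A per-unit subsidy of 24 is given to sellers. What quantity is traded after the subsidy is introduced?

Pre-subsidy: 914/11 - (2/11)x = 252/13 + (2/13)x gives x* = 4555/24 and P* = 583/12.
With the subsidy, sellers receive Ps = Pb + 24 for each unit, where Pb is the price buyers pay.
On the curves, Pb = 914/11 - (2/11)x and Ps = 252/13 + (2/13)x; the wedge Ps − Pb = 24 gives 252/13 + (2/13)x − (914/11 - (2/11)x) = 24, so x' = 6271/24.
Then Pb = 914/11 − (2/11)·(6271/24) = 427/12 and Ps = 252/13 + (2/13)·(6271/24) = 715/12.

x' = 6271/24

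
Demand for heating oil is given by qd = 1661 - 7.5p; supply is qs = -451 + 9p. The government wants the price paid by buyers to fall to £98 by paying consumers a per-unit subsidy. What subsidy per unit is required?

Required subsidy s = £55 per unit

At a buyer price of 98, quantity demanded is 1661 − 7.5·98 = 926.
Sellers supply 926 only when they receive ps with -451 + 9·ps = 926, i.e. ps = 153.
s = ps − pb = 153 − 98 = 55.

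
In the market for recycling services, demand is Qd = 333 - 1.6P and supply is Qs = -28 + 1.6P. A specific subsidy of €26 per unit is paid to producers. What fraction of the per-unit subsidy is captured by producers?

Pre-subsidy: 333 - 1.6P = -28 + 1.6P gives P* = 112.8125, Q* = 152.5.
With the subsidy, sellers receive Ps = Pb + 26 for each unit, where Pb is the price buyers pay.
Supply in terms of Pb becomes Qs = -28 + 1.6(Pb + 26) = 13.6 + 1.6Pb. Setting this equal to demand: 333 - 1.6Pb = 13.6 + 1.6Pb, so Pb = 99.8125.
Sellers receive Ps = 99.8125 + 26 = 125.8125; Q' = 333 − 1.6·99.8125 = 173.3.
Buyers' price falls by P* − Pb = 112.8125 − 99.8125 = 13; sellers' price rises by Ps − P* = 125.8125 − 112.8125 = 13.
So producers capture 13/26 = 0.5 of each unit of subsidy.

Producer share = 0.5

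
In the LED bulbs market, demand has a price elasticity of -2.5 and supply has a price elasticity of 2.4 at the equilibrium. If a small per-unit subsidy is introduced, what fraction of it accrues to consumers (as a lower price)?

Consumer share = 24/49

For a small subsidy around the equilibrium, the benefit split depends on the relative slopes, which at a point are proportional to the elasticities.
Buyer share = εs/(εs + |εd|) = 2.4/(2.4 + 2.5) = 24/49; seller share = |εd|/(εs + |εd|) = 25/49.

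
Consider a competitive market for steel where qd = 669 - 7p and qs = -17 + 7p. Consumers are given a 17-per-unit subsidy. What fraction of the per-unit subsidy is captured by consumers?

Consumer share = 0.5

Pre-subsidy: 669 - 7p = -17 + 7p gives p* = 49, q* = 326.
With the rebate, buyers effectively pay pb = ps − 17, where ps is the price sellers receive.
Demand in terms of ps becomes qd = 669 − 7(ps − 17) = 788 - 7ps. Setting this equal to supply: 788 - 7ps = -17 + 7ps, so ps = 57.5.
Buyers pay pb = 57.5 − 17 = 40.5; q' = -17 + 7·57.5 = 385.5.
Buyers' price falls by p* − pb = 49 − 40.5 = 8.5; sellers' price rises by ps − p* = 57.5 − 49 = 8.5.
So consumers capture 8.5/17 = 0.5 of each unit of subsidy.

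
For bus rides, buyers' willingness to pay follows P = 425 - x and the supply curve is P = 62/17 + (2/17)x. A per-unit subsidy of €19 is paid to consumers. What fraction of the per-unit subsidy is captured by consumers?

Pre-subsidy: 425 - x = 62/17 + (2/17)x gives x* = 377 and P* = 48.
With the rebate, buyers effectively pay Pb = Ps − 19, where Ps is the price sellers receive.
On the curves, Pb = 425 - x and Ps = 62/17 + (2/17)x; the wedge Ps − Pb = 19 gives 62/17 + (2/17)x − (425 - x) = 19, so x' = 394.
Then Pb = 425 − 1·394 = 31 and Ps = 62/17 + (2/17)·394 = 50.
Buyers' price falls by P* − Pb = 48 − 31 = 17; sellers' price rises by Ps − P* = 50 − 48 = 2.
So consumers capture 17/19 = 17/19 of each unit of subsidy.

Consumer share = 17/19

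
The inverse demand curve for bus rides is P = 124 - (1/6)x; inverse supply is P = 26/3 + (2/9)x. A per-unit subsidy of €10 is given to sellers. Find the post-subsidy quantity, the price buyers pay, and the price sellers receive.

x' = 2256/7; buyers pay 492/7; sellers receive 562/7

Pre-subsidy: 124 - (1/6)x = 26/3 + (2/9)x gives x* = 2076/7 and P* = 522/7.
With the subsidy, sellers receive Ps = Pb + 10 for each unit, where Pb is the price buyers pay.
On the curves, Pb = 124 - (1/6)x and Ps = 26/3 + (2/9)x; the wedge Ps − Pb = 10 gives 26/3 + (2/9)x − (124 - (1/6)x) = 10, so x' = 2256/7.
Then Pb = 124 − (1/6)·(2256/7) = 492/7 and Ps = 26/3 + (2/9)·(2256/7) = 562/7.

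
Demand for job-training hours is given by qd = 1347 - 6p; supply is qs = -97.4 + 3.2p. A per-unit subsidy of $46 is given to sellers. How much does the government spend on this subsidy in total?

Pre-subsidy: 1347 - 6p = -97.4 + 3.2p gives p* = 157, q* = 405.
With the subsidy, sellers receive ps = pb + 46 for each unit, where pb is the price buyers pay.
Supply in terms of pb becomes qs = -97.4 + 3.2(pb + 46) = 49.8 + 3.2pb. Setting this equal to demand: 1347 - 6pb = 49.8 + 3.2pb, so pb = 141.
Sellers receive ps = 141 + 46 = 187; q' = 1347 − 6·141 = 501.
Government outlay = subsidy × quantity = 46 × 501 = 23046.

Government cost = $23046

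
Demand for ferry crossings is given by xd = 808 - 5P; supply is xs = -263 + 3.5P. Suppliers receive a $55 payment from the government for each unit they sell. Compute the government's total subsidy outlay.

Pre-subsidy: 808 - 5P = -263 + 3.5P gives P* = 126, x* = 178.
With the subsidy, sellers receive Ps = Pb + 55 for each unit, where Pb is the price buyers pay.
Supply in terms of Pb becomes xs = -263 + 3.5(Pb + 55) = -70.5 + 3.5Pb. Setting this equal to demand: 808 - 5Pb = -70.5 + 3.5Pb, so Pb = 1757/17.
Sellers receive Ps = 1757/17 + 55 = 2692/17; x' = 808 − 5·(1757/17) = 4951/17.
Government outlay = subsidy × quantity = 55 × 4951/17 = 272305/17.

Government cost = 272305/17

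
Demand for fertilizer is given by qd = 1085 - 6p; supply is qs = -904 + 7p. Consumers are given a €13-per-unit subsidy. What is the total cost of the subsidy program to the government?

Pre-subsidy: 1085 - 6p = -904 + 7p gives p* = 153, q* = 167.
With the rebate, buyers effectively pay pb = ps − 13, where ps is the price sellers receive.
Demand in terms of ps becomes qd = 1085 − 6(ps − 13) = 1163 - 6ps. Setting this equal to supply: 1163 - 6ps = -904 + 7ps, so ps = 159.
Buyers pay pb = 159 − 13 = 146; q' = -904 + 7·159 = 209.
Government outlay = subsidy × quantity = 13 × 209 = 2717.

Government cost = €2717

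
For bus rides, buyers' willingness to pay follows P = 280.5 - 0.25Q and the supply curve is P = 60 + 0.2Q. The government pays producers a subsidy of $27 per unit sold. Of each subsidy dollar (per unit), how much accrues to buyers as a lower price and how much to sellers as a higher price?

Pre-subsidy: 280.5 - 0.25Q = 60 + 0.2Q gives Q* = 490 and P* = 158.
With the subsidy, sellers receive Ps = Pb + 27 for each unit, where Pb is the price buyers pay.
On the curves, Pb = 280.5 - 0.25Q and Ps = 60 + 0.2Q; the wedge Ps − Pb = 27 gives 60 + 0.2Q − (280.5 - 0.25Q) = 27, so Q' = 550.
Then Pb = 280.5 − 0.25·550 = 143 and Ps = 60 + 0.2·550 = 170.
Buyers' price falls by P* − Pb = 158 − 143 = 15; sellers' price rises by Ps − P* = 170 − 158 = 12.

Buyers gain $15 per unit; sellers gain $12 per unit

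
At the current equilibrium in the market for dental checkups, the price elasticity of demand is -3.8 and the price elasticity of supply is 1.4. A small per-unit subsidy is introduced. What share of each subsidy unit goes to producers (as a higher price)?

For a small subsidy around the equilibrium, the benefit split depends on the relative slopes, which at a point are proportional to the elasticities.
Buyer share = εs/(εs + |εd|) = 1.4/(1.4 + 3.8) = 7/26; seller share = |εd|/(εs + |εd|) = 19/26.
So producers capture 19/26 of the subsidy.

Producer share = 19/26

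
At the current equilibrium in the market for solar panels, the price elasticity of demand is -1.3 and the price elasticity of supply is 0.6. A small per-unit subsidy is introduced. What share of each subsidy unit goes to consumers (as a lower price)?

Consumer share = 6/19

For a small subsidy around the equilibrium, the benefit split depends on the relative slopes, which at a point are proportional to the elasticities.
Buyer share = εs/(εs + |εd|) = 0.6/(0.6 + 1.3) = 6/19; seller share = |εd|/(εs + |εd|) = 13/19.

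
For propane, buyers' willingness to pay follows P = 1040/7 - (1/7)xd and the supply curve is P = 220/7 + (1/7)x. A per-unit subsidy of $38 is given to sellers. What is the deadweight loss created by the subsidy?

Pre-subsidy: 1040/7 - (1/7)x = 220/7 + (1/7)x gives x* = 410 and P* = 90.
With the subsidy, sellers receive Ps = Pb + 38 for each unit, where Pb is the price buyers pay.
On the curves, Pb = 1040/7 - (1/7)x and Ps = 220/7 + (1/7)x; the wedge Ps − Pb = 38 gives 220/7 + (1/7)x − (1040/7 - (1/7)x) = 38, so x' = 543.
Then Pb = 1040/7 − (1/7)·543 = 71 and Ps = 220/7 + (1/7)·543 = 109.
The subsidy expands output by 543 − 410 = 133 past the efficient level; on those units the gap between marginal cost and willingness to pay runs from 0 up to 38.
DWL = ½ × 38 × 133 = 2527.

Deadweight loss = $2527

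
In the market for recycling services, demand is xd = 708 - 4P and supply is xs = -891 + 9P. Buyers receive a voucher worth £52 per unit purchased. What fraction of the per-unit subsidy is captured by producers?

Pre-subsidy: 708 - 4P = -891 + 9P gives P* = 123, x* = 216.
With the rebate, buyers effectively pay Pb = Ps − 52, where Ps is the price sellers receive.
Demand in terms of Ps becomes xd = 708 − 4(Ps − 52) = 916 - 4Ps. Setting this equal to supply: 916 - 4Ps = -891 + 9Ps, so Ps = 139.
Buyers pay Pb = 139 − 52 = 87; x' = -891 + 9·139 = 360.
Buyers' price falls by P* − Pb = 123 − 87 = 36; sellers' price rises by Ps − P* = 139 − 123 = 16.
So producers capture 16/52 = 4/13 of each unit of subsidy.

Producer share = 4/13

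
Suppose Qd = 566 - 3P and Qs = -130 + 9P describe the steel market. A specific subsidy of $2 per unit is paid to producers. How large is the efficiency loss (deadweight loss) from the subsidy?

Pre-subsidy: 566 - 3P = -130 + 9P gives P* = 58, Q* = 392.
With the subsidy, sellers receive Ps = Pb + 2 for each unit, where Pb is the price buyers pay.
Supply in terms of Pb becomes Qs = -130 + 9(Pb + 2) = -112 + 9Pb. Setting this equal to demand: 566 - 3Pb = -112 + 9Pb, so Pb = 56.5.
Sellers receive Ps = 56.5 + 2 = 58.5; Q' = 566 − 3·56.5 = 396.5.
The subsidy expands output by 396.5 − 392 = 4.5 past the efficient level; on those units the gap between marginal cost and willingness to pay runs from 0 up to 2.
DWL = ½ × 2 × 4.5 = 4.5.

Deadweight loss = $4.5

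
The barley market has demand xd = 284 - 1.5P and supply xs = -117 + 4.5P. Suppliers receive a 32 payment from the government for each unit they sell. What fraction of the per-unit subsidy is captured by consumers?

Pre-subsidy: 284 - 1.5P = -117 + 4.5P gives P* = 401/6, x* = 183.75.
With the subsidy, sellers receive Ps = Pb + 32 for each unit, where Pb is the price buyers pay.
Supply in terms of Pb becomes xs = -117 + 4.5(Pb + 32) = 27 + 4.5Pb. Setting this equal to demand: 284 - 1.5Pb = 27 + 4.5Pb, so Pb = 257/6.
Sellers receive Ps = 257/6 + 32 = 449/6; x' = 284 − 1.5·(257/6) = 219.75.
Buyers' price falls by P* − Pb = 401/6 − 257/6 = 24; sellers' price rises by Ps − P* = 449/6 − 401/6 = 8.
So consumers capture 24/32 = 0.75 of each unit of subsidy.

Consumer share = 0.75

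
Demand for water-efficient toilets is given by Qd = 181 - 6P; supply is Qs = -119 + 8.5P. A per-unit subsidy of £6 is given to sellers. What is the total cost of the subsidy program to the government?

Government cost = 13566/29

Pre-subsidy: 181 - 6P = -119 + 8.5P gives P* = 600/29, Q* = 1649/29.
With the subsidy, sellers receive Ps = Pb + 6 for each unit, where Pb is the price buyers pay.
Supply in terms of Pb becomes Qs = -119 + 8.5(Pb + 6) = -68 + 8.5Pb. Setting this equal to demand: 181 - 6Pb = -68 + 8.5Pb, so Pb = 498/29.
Sellers receive Ps = 498/29 + 6 = 672/29; Q' = 181 − 6·(498/29) = 2261/29.
Government outlay = subsidy × quantity = 6 × 2261/29 = 13566/29.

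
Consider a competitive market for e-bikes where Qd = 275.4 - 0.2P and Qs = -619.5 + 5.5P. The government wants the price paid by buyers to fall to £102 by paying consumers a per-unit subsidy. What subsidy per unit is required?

Required subsidy s = £57 per unit

At a buyer price of 102, quantity demanded is 275.4 − 0.2·102 = 255.
Sellers supply 255 only when they receive Ps with -619.5 + 5.5·Ps = 255, i.e. Ps = 159.
s = Ps − Pb = 159 − 102 = 57.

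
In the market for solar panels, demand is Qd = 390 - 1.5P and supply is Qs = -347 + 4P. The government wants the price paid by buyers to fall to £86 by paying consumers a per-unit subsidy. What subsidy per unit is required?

Required subsidy s = £66 per unit

At a buyer price of 86, quantity demanded is 390 − 1.5·86 = 261.
Sellers supply 261 only when they receive Ps with -347 + 4·Ps = 261, i.e. Ps = 152.
s = Ps − Pb = 152 − 86 = 66.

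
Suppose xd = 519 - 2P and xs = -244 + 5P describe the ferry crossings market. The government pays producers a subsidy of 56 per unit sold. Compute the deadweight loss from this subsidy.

Deadweight loss = 2240

Pre-subsidy: 519 - 2P = -244 + 5P gives P* = 109, x* = 301.
With the subsidy, sellers receive Ps = Pb + 56 for each unit, where Pb is the price buyers pay.
Supply in terms of Pb becomes xs = -244 + 5(Pb + 56) = 36 + 5Pb. Setting this equal to demand: 519 - 2Pb = 36 + 5Pb, so Pb = 69.
Sellers receive Ps = 69 + 56 = 125; x' = 519 − 2·69 = 381.
The subsidy expands output by 381 − 301 = 80 past the efficient level; on those units the gap between marginal cost and willingness to pay runs from 0 up to 56.
DWL = ½ × 56 × 80 = 2240.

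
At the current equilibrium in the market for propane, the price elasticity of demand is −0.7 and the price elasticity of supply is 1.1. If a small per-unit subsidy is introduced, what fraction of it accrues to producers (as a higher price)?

For a small subsidy around the equilibrium, the benefit split depends on the relative slopes, which at a point are proportional to the elasticities.
Buyer share = εs/(εs + |εd|) = 1.1/(1.1 + 0.7) = 11/18; seller share = |εd|/(εs + |εd|) = 7/18.
So producers capture 7/18 of the subsidy.

Producer share = 7/18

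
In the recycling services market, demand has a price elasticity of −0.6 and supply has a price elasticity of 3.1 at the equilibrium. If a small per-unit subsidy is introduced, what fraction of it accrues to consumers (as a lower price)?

Consumer share = 31/37

For a small subsidy around the equilibrium, the benefit split depends on the relative slopes, which at a point are proportional to the elasticities.
Buyer share = εs/(εs + |εd|) = 3.1/(3.1 + 0.6) = 31/37; seller share = |εd|/(εs + |εd|) = 6/37.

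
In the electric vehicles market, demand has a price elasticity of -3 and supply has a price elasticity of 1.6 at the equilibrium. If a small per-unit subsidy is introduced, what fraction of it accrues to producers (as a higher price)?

For a small subsidy around the equilibrium, the benefit split depends on the relative slopes, which at a point are proportional to the elasticities.
Buyer share = εs/(εs + |εd|) = 1.6/(1.6 + 3) = 8/23; seller share = |εd|/(εs + |εd|) = 15/23.
So producers capture 15/23 of the subsidy.

Producer share = 15/23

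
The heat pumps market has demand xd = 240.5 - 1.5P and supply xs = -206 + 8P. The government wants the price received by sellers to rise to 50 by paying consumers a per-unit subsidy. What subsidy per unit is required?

At a seller price of 50, quantity supplied is -206 + 8·50 = 194.
Buyers absorb 194 only when they pay Pb with 240.5 − 1.5·Pb = 194, i.e. Pb = 31.
s = Ps − Pb = 50 − 31 = 19.

Required subsidy s = 19 per unit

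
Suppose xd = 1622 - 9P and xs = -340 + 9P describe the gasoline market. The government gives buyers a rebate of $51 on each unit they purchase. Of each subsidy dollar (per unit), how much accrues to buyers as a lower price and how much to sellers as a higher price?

Buyers gain $25.5 per unit; sellers gain $25.5 per unit

Pre-subsidy: 1622 - 9P = -340 + 9P gives P* = 109, x* = 641.
With the rebate, buyers effectively pay Pb = Ps − 51, where Ps is the price sellers receive.
Demand in terms of Ps becomes xd = 1622 − 9(Ps − 51) = 2081 - 9Ps. Setting this equal to supply: 2081 - 9Ps = -340 + 9Ps, so Ps = 134.5.
Buyers pay Pb = 134.5 − 51 = 83.5; x' = -340 + 9·134.5 = 870.5.
Buyers' price falls by P* − Pb = 109 − 83.5 = 25.5; sellers' price rises by Ps − P* = 134.5 − 109 = 25.5.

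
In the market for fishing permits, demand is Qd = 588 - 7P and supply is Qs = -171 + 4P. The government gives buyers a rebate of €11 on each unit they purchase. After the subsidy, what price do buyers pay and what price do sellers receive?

Buyers pay €65; sellers receive €76

Pre-subsidy: 588 - 7P = -171 + 4P gives P* = 69, Q* = 105.
With the rebate, buyers effectively pay Pb = Ps − 11, where Ps is the price sellers receive.
Demand in terms of Ps becomes Qd = 588 − 7(Ps − 11) = 665 - 7Ps. Setting this equal to supply: 665 - 7Ps = -171 + 4Ps, so Ps = 76.
Buyers pay Pb = 76 − 11 = 65; Q' = -171 + 4·76 = 133.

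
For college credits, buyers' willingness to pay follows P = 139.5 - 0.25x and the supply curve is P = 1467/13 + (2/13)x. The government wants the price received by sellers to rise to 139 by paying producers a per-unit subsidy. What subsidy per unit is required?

Required subsidy s = 42 per unit

At a seller price of 139, quantity supplied is -733.5 + 6.5·139 = 170.
Buyers absorb 170 only when they pay Pb = 139.5 − 0.25·170 = 97.
s = Ps − Pb = 139 − 97 = 42.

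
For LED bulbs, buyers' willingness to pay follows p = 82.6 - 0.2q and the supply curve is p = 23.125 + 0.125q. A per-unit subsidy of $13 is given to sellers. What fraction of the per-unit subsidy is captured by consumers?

Pre-subsidy: 82.6 - 0.2q = 23.125 + 0.125q gives q* = 183 and p* = 46.
With the subsidy, sellers receive ps = pb + 13 for each unit, where pb is the price buyers pay.
On the curves, pb = 82.6 - 0.2q and ps = 23.125 + 0.125q; the wedge ps − pb = 13 gives 23.125 + 0.125q − (82.6 - 0.2q) = 13, so q' = 223.
Then pb = 82.6 − 0.2·223 = 38 and ps = 23.125 + 0.125·223 = 51.
Buyers' price falls by p* − pb = 46 − 38 = 8; sellers' price rises by ps − p* = 51 − 46 = 5.
So consumers capture 8/13 = 8/13 of each unit of subsidy.

Consumer share = 8/13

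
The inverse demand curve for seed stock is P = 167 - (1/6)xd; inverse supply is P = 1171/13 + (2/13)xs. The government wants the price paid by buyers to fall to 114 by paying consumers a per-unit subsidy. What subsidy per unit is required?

At a buyer price of 114, quantity demanded is 1002 − 6·114 = 318.
Sellers supply 318 only when they receive Ps = 1171/13 + (2/13)·318 = 139.
s = Ps − Pb = 139 − 114 = 25.

Required subsidy s = 25 per unit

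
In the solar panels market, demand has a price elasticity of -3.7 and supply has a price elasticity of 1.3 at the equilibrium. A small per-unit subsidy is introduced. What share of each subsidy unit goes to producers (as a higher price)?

For a small subsidy around the equilibrium, the benefit split depends on the relative slopes, which at a point are proportional to the elasticities.
Buyer share = εs/(εs + |εd|) = 1.3/(1.3 + 3.7) = 0.26; seller share = |εd|/(εs + |εd|) = 0.74.
So producers capture 0.74 of the subsidy.

Producer share = 0.74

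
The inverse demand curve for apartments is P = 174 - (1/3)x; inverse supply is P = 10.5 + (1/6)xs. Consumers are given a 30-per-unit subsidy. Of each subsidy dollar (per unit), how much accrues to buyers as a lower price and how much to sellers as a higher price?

Pre-subsidy: 174 - (1/3)x = 10.5 + (1/6)x gives x* = 327 and P* = 65.
With the rebate, buyers effectively pay Pb = Ps − 30, where Ps is the price sellers receive.
On the curves, Pb = 174 - (1/3)x and Ps = 10.5 + (1/6)x; the wedge Ps − Pb = 30 gives 10.5 + (1/6)x − (174 - (1/3)x) = 30, so x' = 387.
Then Pb = 174 − (1/3)·387 = 45 and Ps = 10.5 + (1/6)·387 = 75.
Buyers' price falls by P* − Pb = 65 − 45 = 20; sellers' price rises by Ps − P* = 75 − 65 = 10.

Buyers gain 20 per unit; sellers gain 10 per unit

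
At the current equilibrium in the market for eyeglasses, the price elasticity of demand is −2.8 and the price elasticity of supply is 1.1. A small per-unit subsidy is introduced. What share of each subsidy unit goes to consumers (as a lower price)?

Consumer share = 11/39

For a small subsidy around the equilibrium, the benefit split depends on the relative slopes, which at a point are proportional to the elasticities.
Buyer share = εs/(εs + |εd|) = 1.1/(1.1 + 2.8) = 11/39; seller share = |εd|/(εs + |εd|) = 28/39.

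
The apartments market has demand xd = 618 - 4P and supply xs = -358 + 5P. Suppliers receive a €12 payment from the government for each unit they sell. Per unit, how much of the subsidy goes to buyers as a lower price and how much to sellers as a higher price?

Buyers gain 20/3 per unit; sellers gain 16/3 per unit

Pre-subsidy: 618 - 4P = -358 + 5P gives P* = 976/9, x* = 1658/9.
With the subsidy, sellers receive Ps = Pb + 12 for each unit, where Pb is the price buyers pay.
Supply in terms of Pb becomes xs = -358 + 5(Pb + 12) = -298 + 5Pb. Setting this equal to demand: 618 - 4Pb = -298 + 5Pb, so Pb = 916/9.
Sellers receive Ps = 916/9 + 12 = 1024/9; x' = 618 − 4·(916/9) = 1898/9.
Buyers' price falls by P* − Pb = 976/9 − 916/9 = 20/3; sellers' price rises by Ps − P* = 1024/9 − 976/9 = 16/3.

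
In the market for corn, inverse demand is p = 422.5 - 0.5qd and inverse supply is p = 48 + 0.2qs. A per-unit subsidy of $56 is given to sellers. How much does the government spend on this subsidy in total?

Government cost = $34440

Pre-subsidy: 422.5 - 0.5q = 48 + 0.2q gives q* = 535 and p* = 155.
With the subsidy, sellers receive ps = pb + 56 for each unit, where pb is the price buyers pay.
On the curves, pb = 422.5 - 0.5q and ps = 48 + 0.2q; the wedge ps − pb = 56 gives 48 + 0.2q − (422.5 - 0.5q) = 56, so q' = 615.
Then pb = 422.5 − 0.5·615 = 115 and ps = 48 + 0.2·615 = 171.
Government outlay = subsidy × quantity = 56 × 615 = 34440.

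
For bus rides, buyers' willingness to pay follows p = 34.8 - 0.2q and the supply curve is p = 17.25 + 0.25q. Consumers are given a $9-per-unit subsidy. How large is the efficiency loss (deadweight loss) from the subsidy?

Deadweight loss = $90

Pre-subsidy: 34.8 - 0.2q = 17.25 + 0.25q gives q* = 39 and p* = 27.
With the rebate, buyers effectively pay pb = ps − 9, where ps is the price sellers receive.
On the curves, pb = 34.8 - 0.2q and ps = 17.25 + 0.25q; the wedge ps − pb = 9 gives 17.25 + 0.25q − (34.8 - 0.2q) = 9, so q' = 59.
Then pb = 34.8 − 0.2·59 = 23 and ps = 17.25 + 0.25·59 = 32.
The subsidy expands output by 59 − 39 = 20 past the efficient level; on those units the gap between marginal cost and willingness to pay runs from 0 up to 9.
DWL = ½ × 9 × 20 = 90.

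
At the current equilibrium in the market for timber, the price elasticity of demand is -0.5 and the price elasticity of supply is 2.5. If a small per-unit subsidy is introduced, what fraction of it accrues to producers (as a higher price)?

For a small subsidy around the equilibrium, the benefit split depends on the relative slopes, which at a point are proportional to the elasticities.
Buyer share = εs/(εs + |εd|) = 2.5/(2.5 + 0.5) = 5/6; seller share = |εd|/(εs + |εd|) = 1/6.
So producers capture 1/6 of the subsidy.

Producer share = 1/6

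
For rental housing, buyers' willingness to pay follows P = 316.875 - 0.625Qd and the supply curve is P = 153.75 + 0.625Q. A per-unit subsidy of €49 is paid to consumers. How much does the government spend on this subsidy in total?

Pre-subsidy: 316.875 - 0.625Q = 153.75 + 0.625Q gives Q* = 130.5 and P* = 235.3125.
With the rebate, buyers effectively pay Pb = Ps − 49, where Ps is the price sellers receive.
On the curves, Pb = 316.875 - 0.625Q and Ps = 153.75 + 0.625Q; the wedge Ps − Pb = 49 gives 153.75 + 0.625Q − (316.875 - 0.625Q) = 49, so Q' = 169.7.
Then Pb = 316.875 − 0.625·169.7 = 210.8125 and Ps = 153.75 + 0.625·169.7 = 259.8125.
Government outlay = subsidy × quantity = 49 × 169.7 = 8315.3.

Government cost = €8315.3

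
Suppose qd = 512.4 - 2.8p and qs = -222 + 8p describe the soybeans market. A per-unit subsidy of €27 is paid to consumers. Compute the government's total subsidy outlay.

Pre-subsidy: 512.4 - 2.8p = -222 + 8p gives p* = 68, q* = 322.
With the rebate, buyers effectively pay pb = ps − 27, where ps is the price sellers receive.
Demand in terms of ps becomes qd = 512.4 − 2.8(ps − 27) = 588 - 2.8ps. Setting this equal to supply: 588 - 2.8ps = -222 + 8ps, so ps = 75.
Buyers pay pb = 75 − 27 = 48; q' = -222 + 8·75 = 378.
Government outlay = subsidy × quantity = 27 × 378 = 10206.

Government cost = €10206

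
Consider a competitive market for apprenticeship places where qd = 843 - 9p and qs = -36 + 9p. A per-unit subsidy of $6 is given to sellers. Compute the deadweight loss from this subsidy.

Pre-subsidy: 843 - 9p = -36 + 9p gives p* = 293/6, q* = 403.5.
With the subsidy, sellers receive ps = pb + 6 for each unit, where pb is the price buyers pay.
Supply in terms of pb becomes qs = -36 + 9(pb + 6) = 18 + 9pb. Setting this equal to demand: 843 - 9pb = 18 + 9pb, so pb = 275/6.
Sellers receive ps = 275/6 + 6 = 311/6; q' = 843 − 9·(275/6) = 430.5.
The subsidy expands output by 430.5 − 403.5 = 27 past the efficient level; on those units the gap between marginal cost and willingness to pay runs from 0 up to 6.
DWL = ½ × 6 × 27 = 81.

Deadweight loss = $81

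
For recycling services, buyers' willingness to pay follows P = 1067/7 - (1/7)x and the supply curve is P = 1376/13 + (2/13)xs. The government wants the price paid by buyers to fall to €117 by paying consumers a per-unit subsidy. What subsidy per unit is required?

Required subsidy s = €27 per unit

At a buyer price of 117, quantity demanded is 1067 − 7·117 = 248.
Sellers supply 248 only when they receive Ps = 1376/13 + (2/13)·248 = 144.
s = Ps − Pb = 144 − 117 = 27.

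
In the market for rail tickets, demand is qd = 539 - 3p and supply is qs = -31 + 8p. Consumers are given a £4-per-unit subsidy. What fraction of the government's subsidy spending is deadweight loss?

Pre-subsidy: 539 - 3p = -31 + 8p gives p* = 570/11, q* = 4219/11.
With the rebate, buyers effectively pay pb = ps − 4, where ps is the price sellers receive.
Demand in terms of ps becomes qd = 539 − 3(ps − 4) = 551 - 3ps. Setting this equal to supply: 551 - 3ps = -31 + 8ps, so ps = 582/11.
Buyers pay pb = 582/11 − 4 = 538/11; q' = -31 + 8·(582/11) = 4315/11.
ΔCS = ½(4219/11 + 4315/11)(570/11 − 538/11) = 136544/121; ΔPS = ½(4219/11 + 4315/11)(582/11 − 570/11) = 51204/121.
Government spending = 4 × 4315/11 = 17260/11.
DWL = ½ × 4 × (4315/11 − 4219/11) = 192/11; fraction = (192/11) / (17260/11) = 48/4315.

DWL / government spending = 48/4315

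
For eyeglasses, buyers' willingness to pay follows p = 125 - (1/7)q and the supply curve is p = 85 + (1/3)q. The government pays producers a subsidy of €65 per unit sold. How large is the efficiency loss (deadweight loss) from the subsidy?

Deadweight loss = €4436.25

Pre-subsidy: 125 - (1/7)q = 85 + (1/3)q gives q* = 84 and p* = 113.
With the subsidy, sellers receive ps = pb + 65 for each unit, where pb is the price buyers pay.
On the curves, pb = 125 - (1/7)q and ps = 85 + (1/3)q; the wedge ps − pb = 65 gives 85 + (1/3)q − (125 - (1/7)q) = 65, so q' = 220.5.
Then pb = 125 − (1/7)·220.5 = 93.5 and ps = 85 + (1/3)·220.5 = 158.5.
The subsidy expands output by 220.5 − 84 = 136.5 past the efficient level; on those units the gap between marginal cost and willingness to pay runs from 0 up to 65.
DWL = ½ × 65 × 136.5 = 4436.25.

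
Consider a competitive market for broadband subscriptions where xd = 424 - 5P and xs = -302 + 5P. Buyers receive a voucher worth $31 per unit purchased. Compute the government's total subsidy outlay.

Pre-subsidy: 424 - 5P = -302 + 5P gives P* = 72.6, x* = 61.
With the rebate, buyers effectively pay Pb = Ps − 31, where Ps is the price sellers receive.
Demand in terms of Ps becomes xd = 424 − 5(Ps − 31) = 579 - 5Ps. Setting this equal to supply: 579 - 5Ps = -302 + 5Ps, so Ps = 88.1.
Buyers pay Pb = 88.1 − 31 = 57.1; x' = -302 + 5·88.1 = 138.5.
Government outlay = subsidy × quantity = 31 × 138.5 = 4293.5.

Government cost = $4293.5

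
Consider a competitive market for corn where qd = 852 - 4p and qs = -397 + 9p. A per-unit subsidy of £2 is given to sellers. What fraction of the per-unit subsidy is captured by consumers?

Pre-subsidy: 852 - 4p = -397 + 9p gives p* = 1249/13, q* = 6080/13.
With the subsidy, sellers receive ps = pb + 2 for each unit, where pb is the price buyers pay.
Supply in terms of pb becomes qs = -397 + 9(pb + 2) = -379 + 9pb. Setting this equal to demand: 852 - 4pb = -379 + 9pb, so pb = 1231/13.
Sellers receive ps = 1231/13 + 2 = 1257/13; q' = 852 − 4·(1231/13) = 6152/13.
Buyers' price falls by p* − pb = 1249/13 − 1231/13 = 18/13; sellers' price rises by ps − p* = 1257/13 − 1249/13 = 8/13.
So consumers capture (18/13)/2 = 9/13 of each unit of subsidy.

Consumer share = 9/13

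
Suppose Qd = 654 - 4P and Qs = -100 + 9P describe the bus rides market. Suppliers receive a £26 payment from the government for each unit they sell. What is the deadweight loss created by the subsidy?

Deadweight loss = £936

Pre-subsidy: 654 - 4P = -100 + 9P gives P* = 58, Q* = 422.
With the subsidy, sellers receive Ps = Pb + 26 for each unit, where Pb is the price buyers pay.
Supply in terms of Pb becomes Qs = -100 + 9(Pb + 26) = 134 + 9Pb. Setting this equal to demand: 654 - 4Pb = 134 + 9Pb, so Pb = 40.
Sellers receive Ps = 40 + 26 = 66; Q' = 654 − 4·40 = 494.
The subsidy expands output by 494 − 422 = 72 past the efficient level; on those units the gap between marginal cost and willingness to pay runs from 0 up to 26.
DWL = ½ × 26 × 72 = 936.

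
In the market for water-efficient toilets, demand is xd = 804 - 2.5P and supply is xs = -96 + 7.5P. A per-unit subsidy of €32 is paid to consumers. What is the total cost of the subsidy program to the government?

Pre-subsidy: 804 - 2.5P = -96 + 7.5P gives P* = 90, x* = 579.
With the rebate, buyers effectively pay Pb = Ps − 32, where Ps is the price sellers receive.
Demand in terms of Ps becomes xd = 804 − 2.5(Ps − 32) = 884 - 2.5Ps. Setting this equal to supply: 884 - 2.5Ps = -96 + 7.5Ps, so Ps = 98.
Buyers pay Pb = 98 − 32 = 66; x' = -96 + 7.5·98 = 639.
Government outlay = subsidy × quantity = 32 × 639 = 20448.

Government cost = €20448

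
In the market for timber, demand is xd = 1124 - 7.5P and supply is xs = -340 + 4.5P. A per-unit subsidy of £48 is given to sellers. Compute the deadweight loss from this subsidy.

Pre-subsidy: 1124 - 7.5P = -340 + 4.5P gives P* = 122, x* = 209.
With the subsidy, sellers receive Ps = Pb + 48 for each unit, where Pb is the price buyers pay.
Supply in terms of Pb becomes xs = -340 + 4.5(Pb + 48) = -124 + 4.5Pb. Setting this equal to demand: 1124 - 7.5Pb = -124 + 4.5Pb, so Pb = 104.
Sellers receive Ps = 104 + 48 = 152; x' = 1124 − 7.5·104 = 344.
The subsidy expands output by 344 − 209 = 135 past the efficient level; on those units the gap between marginal cost and willingness to pay runs from 0 up to 48.
DWL = ½ × 48 × 135 = 3240.

Deadweight loss = £3240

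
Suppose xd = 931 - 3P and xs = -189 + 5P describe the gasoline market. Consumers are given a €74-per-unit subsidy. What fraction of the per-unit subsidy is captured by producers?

Pre-subsidy: 931 - 3P = -189 + 5P gives P* = 140, x* = 511.
With the rebate, buyers effectively pay Pb = Ps − 74, where Ps is the price sellers receive.
Demand in terms of Ps becomes xd = 931 − 3(Ps − 74) = 1153 - 3Ps. Setting this equal to supply: 1153 - 3Ps = -189 + 5Ps, so Ps = 167.75.
Buyers pay Pb = 167.75 − 74 = 93.75; x' = -189 + 5·167.75 = 649.75.
Buyers' price falls by P* − Pb = 140 − 93.75 = 46.25; sellers' price rises by Ps − P* = 167.75 − 140 = 27.75.
So producers capture 27.75/74 = 0.375 of each unit of subsidy.

Producer share = 0.375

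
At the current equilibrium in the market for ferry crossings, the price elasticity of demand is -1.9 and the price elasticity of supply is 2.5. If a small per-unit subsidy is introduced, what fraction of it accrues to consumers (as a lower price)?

For a small subsidy around the equilibrium, the benefit split depends on the relative slopes, which at a point are proportional to the elasticities.
Buyer share = εs/(εs + |εd|) = 2.5/(2.5 + 1.9) = 25/44; seller share = |εd|/(εs + |εd|) = 19/44.

Consumer share = 25/44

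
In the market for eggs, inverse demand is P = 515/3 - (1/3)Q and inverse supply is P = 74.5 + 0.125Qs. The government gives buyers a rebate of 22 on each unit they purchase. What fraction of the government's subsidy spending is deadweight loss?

Pre-subsidy: 515/3 - (1/3)Q = 74.5 + 0.125Q gives Q* = 212 and P* = 101.
With the rebate, buyers effectively pay Pb = Ps − 22, where Ps is the price sellers receive.
On the curves, Pb = 515/3 - (1/3)Q and Ps = 74.5 + 0.125Q; the wedge Ps − Pb = 22 gives 74.5 + 0.125Q − (515/3 - (1/3)Q) = 22, so Q' = 260.
Then Pb = 515/3 − (1/3)·260 = 85 and Ps = 74.5 + 0.125·260 = 107.
ΔCS = ½(212 + 260)(101 − 85) = 3776; ΔPS = ½(212 + 260)(107 − 101) = 1416.
Government spending = 22 × 260 = 5720.
DWL = ½ × 22 × (260 − 212) = 528; fraction = 528 / 5720 = 6/65.

DWL / government spending = 6/65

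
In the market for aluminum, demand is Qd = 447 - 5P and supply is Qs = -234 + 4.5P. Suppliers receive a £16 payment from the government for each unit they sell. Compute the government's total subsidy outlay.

Pre-subsidy: 447 - 5P = -234 + 4.5P gives P* = 1362/19, Q* = 1683/19.
With the subsidy, sellers receive Ps = Pb + 16 for each unit, where Pb is the price buyers pay.
Supply in terms of Pb becomes Qs = -234 + 4.5(Pb + 16) = -162 + 4.5Pb. Setting this equal to demand: 447 - 5Pb = -162 + 4.5Pb, so Pb = 1218/19.
Sellers receive Ps = 1218/19 + 16 = 1522/19; Q' = 447 − 5·(1218/19) = 2403/19.
Government outlay = subsidy × quantity = 16 × 2403/19 = 38448/19.

Government cost = 38448/19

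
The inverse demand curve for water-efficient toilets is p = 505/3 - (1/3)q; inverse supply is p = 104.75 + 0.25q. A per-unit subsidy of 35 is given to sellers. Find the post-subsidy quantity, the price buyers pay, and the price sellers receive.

Pre-subsidy: 505/3 - (1/3)q = 104.75 + 0.25q gives q* = 109 and p* = 132.
With the subsidy, sellers receive ps = pb + 35 for each unit, where pb is the price buyers pay.
On the curves, pb = 505/3 - (1/3)q and ps = 104.75 + 0.25q; the wedge ps − pb = 35 gives 104.75 + 0.25q − (505/3 - (1/3)q) = 35, so q' = 169.
Then pb = 505/3 − (1/3)·169 = 112 and ps = 104.75 + 0.25·169 = 147.

q' = 169; buyers pay 112; sellers receive 147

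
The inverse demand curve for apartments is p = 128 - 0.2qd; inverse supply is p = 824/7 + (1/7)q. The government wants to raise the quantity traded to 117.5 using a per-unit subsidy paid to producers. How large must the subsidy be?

Required subsidy s = 30 per unit

At q = 117.5, from the demand curve buyers pay pb = 128 − 0.2·117.5 = 104.5; from the supply curve sellers need ps = 824/7 + (1/7)·117.5 = 134.5.
The subsidy must fill the gap: s = ps − pb = 134.5 − 104.5 = 30.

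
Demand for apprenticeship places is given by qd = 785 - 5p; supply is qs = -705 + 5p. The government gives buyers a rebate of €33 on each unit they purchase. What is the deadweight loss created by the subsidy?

Deadweight loss = €1361.25

Pre-subsidy: 785 - 5p = -705 + 5p gives p* = 149, q* = 40.
With the rebate, buyers effectively pay pb = ps − 33, where ps is the price sellers receive.
Demand in terms of ps becomes qd = 785 − 5(ps − 33) = 950 - 5ps. Setting this equal to supply: 950 - 5ps = -705 + 5ps, so ps = 165.5.
Buyers pay pb = 165.5 − 33 = 132.5; q' = -705 + 5·165.5 = 122.5.
The subsidy expands output by 122.5 − 40 = 82.5 past the efficient level; on those units the gap between marginal cost and willingness to pay runs from 0 up to 33.
DWL = ½ × 33 × 82.5 = 1361.25.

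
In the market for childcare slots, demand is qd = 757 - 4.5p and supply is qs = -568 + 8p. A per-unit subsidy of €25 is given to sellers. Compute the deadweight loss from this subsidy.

Deadweight loss = €900

Pre-subsidy: 757 - 4.5p = -568 + 8p gives p* = 106, q* = 280.
With the subsidy, sellers receive ps = pb + 25 for each unit, where pb is the price buyers pay.
Supply in terms of pb becomes qs = -568 + 8(pb + 25) = -368 + 8pb. Setting this equal to demand: 757 - 4.5pb = -368 + 8pb, so pb = 90.
Sellers receive ps = 90 + 25 = 115; q' = 757 − 4.5·90 = 352.
The subsidy expands output by 352 − 280 = 72 past the efficient level; on those units the gap between marginal cost and willingness to pay runs from 0 up to 25.
DWL = ½ × 25 × 72 = 900.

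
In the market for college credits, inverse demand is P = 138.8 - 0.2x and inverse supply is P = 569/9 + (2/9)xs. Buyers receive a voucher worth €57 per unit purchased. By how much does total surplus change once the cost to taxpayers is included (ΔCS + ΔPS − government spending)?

Pre-subsidy: 138.8 - 0.2x = 569/9 + (2/9)x gives x* = 179 and P* = 103.
With the rebate, buyers effectively pay Pb = Ps − 57, where Ps is the price sellers receive.
On the curves, Pb = 138.8 - 0.2x and Ps = 569/9 + (2/9)x; the wedge Ps − Pb = 57 gives 569/9 + (2/9)x − (138.8 - 0.2x) = 57, so x' = 314.
Then Pb = 138.8 − 0.2·314 = 76 and Ps = 569/9 + (2/9)·314 = 133.
ΔCS = ½(179 + 314)(103 − 76) = 6655.5; ΔPS = ½(179 + 314)(133 − 103) = 7395.
Government spending = 57 × 314 = 17898.
Net change = 6655.5 + 7395 − 17898 = -3847.5. The loss equals the DWL triangle ½·57·135.

Net change in total surplus = -€3847.5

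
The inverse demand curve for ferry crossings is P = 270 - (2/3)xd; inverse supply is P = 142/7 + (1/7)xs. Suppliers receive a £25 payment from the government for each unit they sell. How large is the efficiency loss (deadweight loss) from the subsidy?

Pre-subsidy: 270 - (2/3)x = 142/7 + (1/7)x gives x* = 5244/17 and P* = 1094/17.
With the subsidy, sellers receive Ps = Pb + 25 for each unit, where Pb is the price buyers pay.
On the curves, Pb = 270 - (2/3)x and Ps = 142/7 + (1/7)x; the wedge Ps − Pb = 25 gives 142/7 + (1/7)x − (270 - (2/3)x) = 25, so x' = 5769/17.
Then Pb = 270 − (2/3)·(5769/17) = 744/17 and Ps = 142/7 + (1/7)·(5769/17) = 1169/17.
The subsidy expands output by 5769/17 − 5244/17 = 525/17 past the efficient level; on those units the gap between marginal cost and willingness to pay runs from 0 up to 25.
DWL = ½ × 25 × 525/17 = 13125/34.

Deadweight loss = 13125/34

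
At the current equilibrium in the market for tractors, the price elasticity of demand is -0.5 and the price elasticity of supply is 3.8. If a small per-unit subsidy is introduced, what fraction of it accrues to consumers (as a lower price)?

For a small subsidy around the equilibrium, the benefit split depends on the relative slopes, which at a point are proportional to the elasticities.
Buyer share = εs/(εs + |εd|) = 3.8/(3.8 + 0.5) = 38/43; seller share = |εd|/(εs + |εd|) = 5/43.

Consumer share = 38/43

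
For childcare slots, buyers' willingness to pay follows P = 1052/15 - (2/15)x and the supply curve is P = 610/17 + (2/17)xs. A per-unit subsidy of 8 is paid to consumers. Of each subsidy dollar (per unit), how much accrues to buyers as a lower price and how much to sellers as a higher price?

Pre-subsidy: 1052/15 - (2/15)x = 610/17 + (2/17)x gives x* = 136.46875 and P* = 51.9375.
With the rebate, buyers effectively pay Pb = Ps − 8, where Ps is the price sellers receive.
On the curves, Pb = 1052/15 - (2/15)x and Ps = 610/17 + (2/17)x; the wedge Ps − Pb = 8 gives 610/17 + (2/17)x − (1052/15 - (2/15)x) = 8, so x' = 168.34375.
Then Pb = 1052/15 − (2/15)·168.34375 = 47.6875 and Ps = 610/17 + (2/17)·168.34375 = 55.6875.
Buyers' price falls by P* − Pb = 51.9375 − 47.6875 = 4.25; sellers' price rises by Ps − P* = 55.6875 − 51.9375 = 3.75.

Buyers gain 4.25 per unit; sellers gain 3.75 per unit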